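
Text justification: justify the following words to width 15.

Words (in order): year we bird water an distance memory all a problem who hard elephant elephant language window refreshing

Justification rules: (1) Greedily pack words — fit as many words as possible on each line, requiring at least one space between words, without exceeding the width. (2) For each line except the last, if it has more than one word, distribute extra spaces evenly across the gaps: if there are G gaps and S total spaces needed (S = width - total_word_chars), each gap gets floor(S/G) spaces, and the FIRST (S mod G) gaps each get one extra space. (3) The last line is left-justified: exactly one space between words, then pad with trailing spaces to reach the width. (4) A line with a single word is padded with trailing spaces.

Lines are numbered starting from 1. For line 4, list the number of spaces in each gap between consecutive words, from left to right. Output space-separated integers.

Answer: 2 2

Derivation:
Line 1: ['year', 'we', 'bird'] (min_width=12, slack=3)
Line 2: ['water', 'an'] (min_width=8, slack=7)
Line 3: ['distance', 'memory'] (min_width=15, slack=0)
Line 4: ['all', 'a', 'problem'] (min_width=13, slack=2)
Line 5: ['who', 'hard'] (min_width=8, slack=7)
Line 6: ['elephant'] (min_width=8, slack=7)
Line 7: ['elephant'] (min_width=8, slack=7)
Line 8: ['language', 'window'] (min_width=15, slack=0)
Line 9: ['refreshing'] (min_width=10, slack=5)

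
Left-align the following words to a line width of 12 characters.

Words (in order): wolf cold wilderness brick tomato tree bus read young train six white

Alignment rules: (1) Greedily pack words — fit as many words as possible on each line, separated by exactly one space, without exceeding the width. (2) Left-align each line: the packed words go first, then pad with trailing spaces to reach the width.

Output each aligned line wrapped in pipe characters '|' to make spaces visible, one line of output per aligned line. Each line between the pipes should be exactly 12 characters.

Line 1: ['wolf', 'cold'] (min_width=9, slack=3)
Line 2: ['wilderness'] (min_width=10, slack=2)
Line 3: ['brick', 'tomato'] (min_width=12, slack=0)
Line 4: ['tree', 'bus'] (min_width=8, slack=4)
Line 5: ['read', 'young'] (min_width=10, slack=2)
Line 6: ['train', 'six'] (min_width=9, slack=3)
Line 7: ['white'] (min_width=5, slack=7)

Answer: |wolf cold   |
|wilderness  |
|brick tomato|
|tree bus    |
|read young  |
|train six   |
|white       |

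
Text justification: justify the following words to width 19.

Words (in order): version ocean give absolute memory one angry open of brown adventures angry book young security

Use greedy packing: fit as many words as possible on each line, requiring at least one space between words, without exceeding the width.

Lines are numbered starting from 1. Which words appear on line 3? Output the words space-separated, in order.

Line 1: ['version', 'ocean', 'give'] (min_width=18, slack=1)
Line 2: ['absolute', 'memory', 'one'] (min_width=19, slack=0)
Line 3: ['angry', 'open', 'of', 'brown'] (min_width=19, slack=0)
Line 4: ['adventures', 'angry'] (min_width=16, slack=3)
Line 5: ['book', 'young', 'security'] (min_width=19, slack=0)

Answer: angry open of brown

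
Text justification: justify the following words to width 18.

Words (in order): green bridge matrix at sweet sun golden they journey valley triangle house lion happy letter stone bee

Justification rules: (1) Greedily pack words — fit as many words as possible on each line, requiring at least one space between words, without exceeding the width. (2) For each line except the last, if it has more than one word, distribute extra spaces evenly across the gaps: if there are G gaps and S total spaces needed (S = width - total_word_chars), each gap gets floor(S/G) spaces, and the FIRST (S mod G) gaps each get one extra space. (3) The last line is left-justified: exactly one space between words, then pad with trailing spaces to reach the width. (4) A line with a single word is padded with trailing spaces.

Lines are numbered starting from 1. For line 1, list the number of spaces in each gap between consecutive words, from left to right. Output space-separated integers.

Answer: 7

Derivation:
Line 1: ['green', 'bridge'] (min_width=12, slack=6)
Line 2: ['matrix', 'at', 'sweet'] (min_width=15, slack=3)
Line 3: ['sun', 'golden', 'they'] (min_width=15, slack=3)
Line 4: ['journey', 'valley'] (min_width=14, slack=4)
Line 5: ['triangle', 'house'] (min_width=14, slack=4)
Line 6: ['lion', 'happy', 'letter'] (min_width=17, slack=1)
Line 7: ['stone', 'bee'] (min_width=9, slack=9)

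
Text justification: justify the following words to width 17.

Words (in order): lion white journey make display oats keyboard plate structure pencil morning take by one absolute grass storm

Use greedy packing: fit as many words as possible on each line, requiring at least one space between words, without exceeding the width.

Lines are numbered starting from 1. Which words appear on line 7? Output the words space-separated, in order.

Answer: one absolute

Derivation:
Line 1: ['lion', 'white'] (min_width=10, slack=7)
Line 2: ['journey', 'make'] (min_width=12, slack=5)
Line 3: ['display', 'oats'] (min_width=12, slack=5)
Line 4: ['keyboard', 'plate'] (min_width=14, slack=3)
Line 5: ['structure', 'pencil'] (min_width=16, slack=1)
Line 6: ['morning', 'take', 'by'] (min_width=15, slack=2)
Line 7: ['one', 'absolute'] (min_width=12, slack=5)
Line 8: ['grass', 'storm'] (min_width=11, slack=6)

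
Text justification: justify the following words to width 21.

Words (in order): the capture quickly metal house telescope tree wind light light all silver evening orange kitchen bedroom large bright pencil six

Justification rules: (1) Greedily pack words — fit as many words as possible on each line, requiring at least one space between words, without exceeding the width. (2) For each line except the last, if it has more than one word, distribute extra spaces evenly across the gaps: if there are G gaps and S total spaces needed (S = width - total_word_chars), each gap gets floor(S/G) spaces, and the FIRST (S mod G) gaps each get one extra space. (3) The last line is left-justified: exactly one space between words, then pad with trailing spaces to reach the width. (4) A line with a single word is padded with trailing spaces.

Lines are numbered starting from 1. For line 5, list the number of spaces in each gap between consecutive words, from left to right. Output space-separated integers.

Line 1: ['the', 'capture', 'quickly'] (min_width=19, slack=2)
Line 2: ['metal', 'house', 'telescope'] (min_width=21, slack=0)
Line 3: ['tree', 'wind', 'light', 'light'] (min_width=21, slack=0)
Line 4: ['all', 'silver', 'evening'] (min_width=18, slack=3)
Line 5: ['orange', 'kitchen'] (min_width=14, slack=7)
Line 6: ['bedroom', 'large', 'bright'] (min_width=20, slack=1)
Line 7: ['pencil', 'six'] (min_width=10, slack=11)

Answer: 8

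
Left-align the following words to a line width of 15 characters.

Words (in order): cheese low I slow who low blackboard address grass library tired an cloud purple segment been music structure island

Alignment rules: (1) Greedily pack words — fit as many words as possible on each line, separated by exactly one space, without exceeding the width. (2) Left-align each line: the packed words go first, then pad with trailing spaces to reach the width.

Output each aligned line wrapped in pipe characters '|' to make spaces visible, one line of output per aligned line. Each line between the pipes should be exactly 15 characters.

Answer: |cheese low I   |
|slow who low   |
|blackboard     |
|address grass  |
|library tired  |
|an cloud purple|
|segment been   |
|music structure|
|island         |

Derivation:
Line 1: ['cheese', 'low', 'I'] (min_width=12, slack=3)
Line 2: ['slow', 'who', 'low'] (min_width=12, slack=3)
Line 3: ['blackboard'] (min_width=10, slack=5)
Line 4: ['address', 'grass'] (min_width=13, slack=2)
Line 5: ['library', 'tired'] (min_width=13, slack=2)
Line 6: ['an', 'cloud', 'purple'] (min_width=15, slack=0)
Line 7: ['segment', 'been'] (min_width=12, slack=3)
Line 8: ['music', 'structure'] (min_width=15, slack=0)
Line 9: ['island'] (min_width=6, slack=9)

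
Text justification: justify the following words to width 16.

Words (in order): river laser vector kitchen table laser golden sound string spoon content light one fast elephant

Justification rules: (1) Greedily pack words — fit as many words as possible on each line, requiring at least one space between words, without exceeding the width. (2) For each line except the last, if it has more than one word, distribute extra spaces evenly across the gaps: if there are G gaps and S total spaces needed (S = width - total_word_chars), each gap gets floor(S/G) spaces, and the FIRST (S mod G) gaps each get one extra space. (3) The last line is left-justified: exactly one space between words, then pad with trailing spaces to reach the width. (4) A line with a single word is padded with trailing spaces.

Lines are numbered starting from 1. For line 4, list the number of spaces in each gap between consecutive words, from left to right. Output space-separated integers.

Line 1: ['river', 'laser'] (min_width=11, slack=5)
Line 2: ['vector', 'kitchen'] (min_width=14, slack=2)
Line 3: ['table', 'laser'] (min_width=11, slack=5)
Line 4: ['golden', 'sound'] (min_width=12, slack=4)
Line 5: ['string', 'spoon'] (min_width=12, slack=4)
Line 6: ['content', 'light'] (min_width=13, slack=3)
Line 7: ['one', 'fast'] (min_width=8, slack=8)
Line 8: ['elephant'] (min_width=8, slack=8)

Answer: 5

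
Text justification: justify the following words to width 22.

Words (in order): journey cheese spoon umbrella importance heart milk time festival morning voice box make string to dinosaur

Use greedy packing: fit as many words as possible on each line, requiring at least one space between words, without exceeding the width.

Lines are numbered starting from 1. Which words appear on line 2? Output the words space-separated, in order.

Line 1: ['journey', 'cheese', 'spoon'] (min_width=20, slack=2)
Line 2: ['umbrella', 'importance'] (min_width=19, slack=3)
Line 3: ['heart', 'milk', 'time'] (min_width=15, slack=7)
Line 4: ['festival', 'morning', 'voice'] (min_width=22, slack=0)
Line 5: ['box', 'make', 'string', 'to'] (min_width=18, slack=4)
Line 6: ['dinosaur'] (min_width=8, slack=14)

Answer: umbrella importance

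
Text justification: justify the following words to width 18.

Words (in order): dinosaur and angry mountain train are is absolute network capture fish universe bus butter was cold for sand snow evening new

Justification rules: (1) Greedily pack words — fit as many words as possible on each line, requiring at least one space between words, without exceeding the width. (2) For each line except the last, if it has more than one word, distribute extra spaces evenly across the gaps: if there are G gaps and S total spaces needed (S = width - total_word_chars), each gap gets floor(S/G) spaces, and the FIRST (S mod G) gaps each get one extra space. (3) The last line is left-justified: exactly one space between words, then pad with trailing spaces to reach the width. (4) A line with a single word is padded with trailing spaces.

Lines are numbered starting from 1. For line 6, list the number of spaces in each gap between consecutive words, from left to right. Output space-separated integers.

Line 1: ['dinosaur', 'and', 'angry'] (min_width=18, slack=0)
Line 2: ['mountain', 'train', 'are'] (min_width=18, slack=0)
Line 3: ['is', 'absolute'] (min_width=11, slack=7)
Line 4: ['network', 'capture'] (min_width=15, slack=3)
Line 5: ['fish', 'universe', 'bus'] (min_width=17, slack=1)
Line 6: ['butter', 'was', 'cold'] (min_width=15, slack=3)
Line 7: ['for', 'sand', 'snow'] (min_width=13, slack=5)
Line 8: ['evening', 'new'] (min_width=11, slack=7)

Answer: 3 2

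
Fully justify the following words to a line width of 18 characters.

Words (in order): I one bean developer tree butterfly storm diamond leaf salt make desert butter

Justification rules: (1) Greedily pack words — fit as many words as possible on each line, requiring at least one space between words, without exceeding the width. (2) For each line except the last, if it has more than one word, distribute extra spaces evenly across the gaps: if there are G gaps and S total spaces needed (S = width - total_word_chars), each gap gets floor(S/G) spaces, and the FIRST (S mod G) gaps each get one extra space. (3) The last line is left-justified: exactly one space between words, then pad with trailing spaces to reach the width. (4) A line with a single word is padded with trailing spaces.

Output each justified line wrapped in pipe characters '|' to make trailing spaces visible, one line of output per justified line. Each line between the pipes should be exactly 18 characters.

Line 1: ['I', 'one', 'bean'] (min_width=10, slack=8)
Line 2: ['developer', 'tree'] (min_width=14, slack=4)
Line 3: ['butterfly', 'storm'] (min_width=15, slack=3)
Line 4: ['diamond', 'leaf', 'salt'] (min_width=17, slack=1)
Line 5: ['make', 'desert', 'butter'] (min_width=18, slack=0)

Answer: |I     one     bean|
|developer     tree|
|butterfly    storm|
|diamond  leaf salt|
|make desert butter|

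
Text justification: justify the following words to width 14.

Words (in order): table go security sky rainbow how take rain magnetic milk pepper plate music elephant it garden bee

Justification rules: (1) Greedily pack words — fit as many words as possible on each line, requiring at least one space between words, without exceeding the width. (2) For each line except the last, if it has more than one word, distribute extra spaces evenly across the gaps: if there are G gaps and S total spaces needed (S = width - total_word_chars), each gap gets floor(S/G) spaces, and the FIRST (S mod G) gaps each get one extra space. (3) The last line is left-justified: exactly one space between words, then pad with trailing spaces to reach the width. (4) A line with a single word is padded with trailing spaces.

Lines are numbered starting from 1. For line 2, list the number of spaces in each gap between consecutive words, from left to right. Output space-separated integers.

Answer: 3

Derivation:
Line 1: ['table', 'go'] (min_width=8, slack=6)
Line 2: ['security', 'sky'] (min_width=12, slack=2)
Line 3: ['rainbow', 'how'] (min_width=11, slack=3)
Line 4: ['take', 'rain'] (min_width=9, slack=5)
Line 5: ['magnetic', 'milk'] (min_width=13, slack=1)
Line 6: ['pepper', 'plate'] (min_width=12, slack=2)
Line 7: ['music', 'elephant'] (min_width=14, slack=0)
Line 8: ['it', 'garden', 'bee'] (min_width=13, slack=1)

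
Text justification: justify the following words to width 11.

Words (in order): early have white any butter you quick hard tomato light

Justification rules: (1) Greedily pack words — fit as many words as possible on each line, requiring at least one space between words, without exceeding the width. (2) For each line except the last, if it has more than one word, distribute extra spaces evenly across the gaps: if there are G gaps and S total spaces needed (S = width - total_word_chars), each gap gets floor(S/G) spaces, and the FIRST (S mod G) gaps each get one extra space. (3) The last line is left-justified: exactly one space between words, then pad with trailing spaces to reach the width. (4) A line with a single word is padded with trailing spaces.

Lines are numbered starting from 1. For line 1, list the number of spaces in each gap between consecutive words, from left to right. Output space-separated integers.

Line 1: ['early', 'have'] (min_width=10, slack=1)
Line 2: ['white', 'any'] (min_width=9, slack=2)
Line 3: ['butter', 'you'] (min_width=10, slack=1)
Line 4: ['quick', 'hard'] (min_width=10, slack=1)
Line 5: ['tomato'] (min_width=6, slack=5)
Line 6: ['light'] (min_width=5, slack=6)

Answer: 2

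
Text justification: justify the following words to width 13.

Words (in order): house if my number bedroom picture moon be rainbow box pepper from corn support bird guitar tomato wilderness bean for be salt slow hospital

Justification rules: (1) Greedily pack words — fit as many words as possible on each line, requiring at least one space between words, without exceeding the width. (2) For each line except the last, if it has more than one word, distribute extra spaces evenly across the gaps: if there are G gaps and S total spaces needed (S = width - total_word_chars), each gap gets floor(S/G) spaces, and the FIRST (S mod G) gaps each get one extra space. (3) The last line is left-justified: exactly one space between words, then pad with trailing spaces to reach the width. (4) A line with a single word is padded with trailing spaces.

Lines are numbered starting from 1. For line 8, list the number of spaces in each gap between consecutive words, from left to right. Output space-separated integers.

Line 1: ['house', 'if', 'my'] (min_width=11, slack=2)
Line 2: ['number'] (min_width=6, slack=7)
Line 3: ['bedroom'] (min_width=7, slack=6)
Line 4: ['picture', 'moon'] (min_width=12, slack=1)
Line 5: ['be', 'rainbow'] (min_width=10, slack=3)
Line 6: ['box', 'pepper'] (min_width=10, slack=3)
Line 7: ['from', 'corn'] (min_width=9, slack=4)
Line 8: ['support', 'bird'] (min_width=12, slack=1)
Line 9: ['guitar', 'tomato'] (min_width=13, slack=0)
Line 10: ['wilderness'] (min_width=10, slack=3)
Line 11: ['bean', 'for', 'be'] (min_width=11, slack=2)
Line 12: ['salt', 'slow'] (min_width=9, slack=4)
Line 13: ['hospital'] (min_width=8, slack=5)

Answer: 2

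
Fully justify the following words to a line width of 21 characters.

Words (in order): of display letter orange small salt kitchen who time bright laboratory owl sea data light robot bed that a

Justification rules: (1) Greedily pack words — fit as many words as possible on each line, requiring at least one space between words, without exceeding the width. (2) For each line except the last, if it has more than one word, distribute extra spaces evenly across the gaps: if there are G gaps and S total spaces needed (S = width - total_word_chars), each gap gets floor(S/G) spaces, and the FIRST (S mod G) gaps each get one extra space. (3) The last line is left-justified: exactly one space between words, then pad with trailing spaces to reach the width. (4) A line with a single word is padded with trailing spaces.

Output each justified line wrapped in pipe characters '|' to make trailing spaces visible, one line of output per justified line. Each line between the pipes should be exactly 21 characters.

Line 1: ['of', 'display', 'letter'] (min_width=17, slack=4)
Line 2: ['orange', 'small', 'salt'] (min_width=17, slack=4)
Line 3: ['kitchen', 'who', 'time'] (min_width=16, slack=5)
Line 4: ['bright', 'laboratory', 'owl'] (min_width=21, slack=0)
Line 5: ['sea', 'data', 'light', 'robot'] (min_width=20, slack=1)
Line 6: ['bed', 'that', 'a'] (min_width=10, slack=11)

Answer: |of   display   letter|
|orange   small   salt|
|kitchen    who   time|
|bright laboratory owl|
|sea  data light robot|
|bed that a           |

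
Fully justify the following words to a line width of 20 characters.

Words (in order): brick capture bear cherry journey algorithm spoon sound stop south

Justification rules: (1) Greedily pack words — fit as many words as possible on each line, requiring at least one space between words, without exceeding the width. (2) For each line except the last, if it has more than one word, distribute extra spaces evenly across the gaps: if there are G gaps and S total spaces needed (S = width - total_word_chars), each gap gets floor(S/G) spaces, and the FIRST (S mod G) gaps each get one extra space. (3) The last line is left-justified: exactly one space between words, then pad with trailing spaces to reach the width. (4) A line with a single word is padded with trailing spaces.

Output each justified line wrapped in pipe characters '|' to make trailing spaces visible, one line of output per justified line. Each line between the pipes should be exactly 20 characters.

Answer: |brick  capture  bear|
|cherry       journey|
|algorithm      spoon|
|sound stop south    |

Derivation:
Line 1: ['brick', 'capture', 'bear'] (min_width=18, slack=2)
Line 2: ['cherry', 'journey'] (min_width=14, slack=6)
Line 3: ['algorithm', 'spoon'] (min_width=15, slack=5)
Line 4: ['sound', 'stop', 'south'] (min_width=16, slack=4)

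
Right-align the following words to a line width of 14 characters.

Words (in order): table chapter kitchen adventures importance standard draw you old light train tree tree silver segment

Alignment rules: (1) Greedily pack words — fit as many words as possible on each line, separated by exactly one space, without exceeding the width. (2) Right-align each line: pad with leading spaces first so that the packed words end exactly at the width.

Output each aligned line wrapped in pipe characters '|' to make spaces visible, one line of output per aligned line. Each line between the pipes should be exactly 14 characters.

Line 1: ['table', 'chapter'] (min_width=13, slack=1)
Line 2: ['kitchen'] (min_width=7, slack=7)
Line 3: ['adventures'] (min_width=10, slack=4)
Line 4: ['importance'] (min_width=10, slack=4)
Line 5: ['standard', 'draw'] (min_width=13, slack=1)
Line 6: ['you', 'old', 'light'] (min_width=13, slack=1)
Line 7: ['train', 'tree'] (min_width=10, slack=4)
Line 8: ['tree', 'silver'] (min_width=11, slack=3)
Line 9: ['segment'] (min_width=7, slack=7)

Answer: | table chapter|
|       kitchen|
|    adventures|
|    importance|
| standard draw|
| you old light|
|    train tree|
|   tree silver|
|       segment|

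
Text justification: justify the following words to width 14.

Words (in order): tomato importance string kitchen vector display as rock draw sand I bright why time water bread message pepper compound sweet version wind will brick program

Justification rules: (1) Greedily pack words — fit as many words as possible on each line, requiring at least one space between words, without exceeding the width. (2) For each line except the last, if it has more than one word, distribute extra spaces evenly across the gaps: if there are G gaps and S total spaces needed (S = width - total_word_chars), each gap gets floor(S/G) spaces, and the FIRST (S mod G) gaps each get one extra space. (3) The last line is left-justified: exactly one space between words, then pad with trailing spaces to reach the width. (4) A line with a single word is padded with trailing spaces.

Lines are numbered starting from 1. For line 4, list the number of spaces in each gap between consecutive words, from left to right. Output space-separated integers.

Line 1: ['tomato'] (min_width=6, slack=8)
Line 2: ['importance'] (min_width=10, slack=4)
Line 3: ['string', 'kitchen'] (min_width=14, slack=0)
Line 4: ['vector', 'display'] (min_width=14, slack=0)
Line 5: ['as', 'rock', 'draw'] (min_width=12, slack=2)
Line 6: ['sand', 'I', 'bright'] (min_width=13, slack=1)
Line 7: ['why', 'time', 'water'] (min_width=14, slack=0)
Line 8: ['bread', 'message'] (min_width=13, slack=1)
Line 9: ['pepper'] (min_width=6, slack=8)
Line 10: ['compound', 'sweet'] (min_width=14, slack=0)
Line 11: ['version', 'wind'] (min_width=12, slack=2)
Line 12: ['will', 'brick'] (min_width=10, slack=4)
Line 13: ['program'] (min_width=7, slack=7)

Answer: 1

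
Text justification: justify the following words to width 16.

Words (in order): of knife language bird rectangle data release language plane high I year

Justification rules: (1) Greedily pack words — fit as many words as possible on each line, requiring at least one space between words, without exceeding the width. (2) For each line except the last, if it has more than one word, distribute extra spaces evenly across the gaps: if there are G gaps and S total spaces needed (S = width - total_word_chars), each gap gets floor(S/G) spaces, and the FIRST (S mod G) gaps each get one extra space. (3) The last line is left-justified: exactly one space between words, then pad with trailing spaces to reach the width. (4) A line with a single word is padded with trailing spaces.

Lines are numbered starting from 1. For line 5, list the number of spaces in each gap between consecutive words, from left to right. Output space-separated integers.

Line 1: ['of', 'knife'] (min_width=8, slack=8)
Line 2: ['language', 'bird'] (min_width=13, slack=3)
Line 3: ['rectangle', 'data'] (min_width=14, slack=2)
Line 4: ['release', 'language'] (min_width=16, slack=0)
Line 5: ['plane', 'high', 'I'] (min_width=12, slack=4)
Line 6: ['year'] (min_width=4, slack=12)

Answer: 3 3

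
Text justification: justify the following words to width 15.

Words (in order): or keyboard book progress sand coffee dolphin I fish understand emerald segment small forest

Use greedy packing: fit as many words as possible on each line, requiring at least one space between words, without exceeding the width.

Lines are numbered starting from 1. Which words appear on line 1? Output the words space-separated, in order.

Answer: or keyboard

Derivation:
Line 1: ['or', 'keyboard'] (min_width=11, slack=4)
Line 2: ['book', 'progress'] (min_width=13, slack=2)
Line 3: ['sand', 'coffee'] (min_width=11, slack=4)
Line 4: ['dolphin', 'I', 'fish'] (min_width=14, slack=1)
Line 5: ['understand'] (min_width=10, slack=5)
Line 6: ['emerald', 'segment'] (min_width=15, slack=0)
Line 7: ['small', 'forest'] (min_width=12, slack=3)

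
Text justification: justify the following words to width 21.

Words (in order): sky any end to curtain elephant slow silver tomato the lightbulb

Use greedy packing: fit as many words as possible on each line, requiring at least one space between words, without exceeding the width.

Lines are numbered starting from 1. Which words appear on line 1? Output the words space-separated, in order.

Line 1: ['sky', 'any', 'end', 'to'] (min_width=14, slack=7)
Line 2: ['curtain', 'elephant', 'slow'] (min_width=21, slack=0)
Line 3: ['silver', 'tomato', 'the'] (min_width=17, slack=4)
Line 4: ['lightbulb'] (min_width=9, slack=12)

Answer: sky any end to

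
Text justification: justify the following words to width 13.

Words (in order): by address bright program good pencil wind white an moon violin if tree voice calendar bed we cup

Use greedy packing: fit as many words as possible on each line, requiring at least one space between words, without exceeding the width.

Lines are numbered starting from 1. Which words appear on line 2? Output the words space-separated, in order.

Line 1: ['by', 'address'] (min_width=10, slack=3)
Line 2: ['bright'] (min_width=6, slack=7)
Line 3: ['program', 'good'] (min_width=12, slack=1)
Line 4: ['pencil', 'wind'] (min_width=11, slack=2)
Line 5: ['white', 'an', 'moon'] (min_width=13, slack=0)
Line 6: ['violin', 'if'] (min_width=9, slack=4)
Line 7: ['tree', 'voice'] (min_width=10, slack=3)
Line 8: ['calendar', 'bed'] (min_width=12, slack=1)
Line 9: ['we', 'cup'] (min_width=6, slack=7)

Answer: bright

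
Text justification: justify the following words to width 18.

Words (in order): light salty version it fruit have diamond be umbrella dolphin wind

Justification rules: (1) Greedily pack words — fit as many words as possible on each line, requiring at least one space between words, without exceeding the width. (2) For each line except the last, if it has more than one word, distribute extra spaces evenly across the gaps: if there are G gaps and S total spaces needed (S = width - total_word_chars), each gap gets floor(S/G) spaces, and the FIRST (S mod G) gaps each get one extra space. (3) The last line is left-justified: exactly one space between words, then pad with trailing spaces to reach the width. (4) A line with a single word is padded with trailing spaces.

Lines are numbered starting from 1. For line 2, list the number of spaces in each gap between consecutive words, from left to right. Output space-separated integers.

Answer: 2 2

Derivation:
Line 1: ['light', 'salty'] (min_width=11, slack=7)
Line 2: ['version', 'it', 'fruit'] (min_width=16, slack=2)
Line 3: ['have', 'diamond', 'be'] (min_width=15, slack=3)
Line 4: ['umbrella', 'dolphin'] (min_width=16, slack=2)
Line 5: ['wind'] (min_width=4, slack=14)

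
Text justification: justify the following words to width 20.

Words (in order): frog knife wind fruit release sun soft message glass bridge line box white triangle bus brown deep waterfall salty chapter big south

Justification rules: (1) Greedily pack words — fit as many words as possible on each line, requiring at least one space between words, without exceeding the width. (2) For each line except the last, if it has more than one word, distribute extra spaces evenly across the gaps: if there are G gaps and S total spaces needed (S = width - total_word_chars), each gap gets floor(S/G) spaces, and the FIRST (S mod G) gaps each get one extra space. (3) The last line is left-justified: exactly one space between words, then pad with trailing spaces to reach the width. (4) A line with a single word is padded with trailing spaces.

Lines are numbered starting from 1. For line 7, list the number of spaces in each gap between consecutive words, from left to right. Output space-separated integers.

Answer: 3 2

Derivation:
Line 1: ['frog', 'knife', 'wind'] (min_width=15, slack=5)
Line 2: ['fruit', 'release', 'sun'] (min_width=17, slack=3)
Line 3: ['soft', 'message', 'glass'] (min_width=18, slack=2)
Line 4: ['bridge', 'line', 'box'] (min_width=15, slack=5)
Line 5: ['white', 'triangle', 'bus'] (min_width=18, slack=2)
Line 6: ['brown', 'deep', 'waterfall'] (min_width=20, slack=0)
Line 7: ['salty', 'chapter', 'big'] (min_width=17, slack=3)
Line 8: ['south'] (min_width=5, slack=15)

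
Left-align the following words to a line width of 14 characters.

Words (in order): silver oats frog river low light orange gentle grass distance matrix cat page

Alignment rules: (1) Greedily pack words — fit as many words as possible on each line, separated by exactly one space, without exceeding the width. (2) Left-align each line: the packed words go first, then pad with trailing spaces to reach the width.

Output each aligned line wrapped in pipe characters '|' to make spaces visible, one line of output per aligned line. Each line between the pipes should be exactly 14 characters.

Answer: |silver oats   |
|frog river low|
|light orange  |
|gentle grass  |
|distance      |
|matrix cat    |
|page          |

Derivation:
Line 1: ['silver', 'oats'] (min_width=11, slack=3)
Line 2: ['frog', 'river', 'low'] (min_width=14, slack=0)
Line 3: ['light', 'orange'] (min_width=12, slack=2)
Line 4: ['gentle', 'grass'] (min_width=12, slack=2)
Line 5: ['distance'] (min_width=8, slack=6)
Line 6: ['matrix', 'cat'] (min_width=10, slack=4)
Line 7: ['page'] (min_width=4, slack=10)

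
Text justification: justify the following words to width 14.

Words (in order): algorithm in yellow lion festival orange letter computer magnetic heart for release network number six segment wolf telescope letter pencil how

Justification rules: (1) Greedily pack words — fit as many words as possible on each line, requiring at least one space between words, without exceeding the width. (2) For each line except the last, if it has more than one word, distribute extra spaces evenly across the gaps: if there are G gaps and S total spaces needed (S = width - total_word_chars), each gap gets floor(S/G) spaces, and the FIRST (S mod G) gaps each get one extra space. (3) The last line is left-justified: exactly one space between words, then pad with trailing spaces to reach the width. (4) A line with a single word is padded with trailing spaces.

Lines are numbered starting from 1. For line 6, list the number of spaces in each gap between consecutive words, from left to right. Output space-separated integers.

Line 1: ['algorithm', 'in'] (min_width=12, slack=2)
Line 2: ['yellow', 'lion'] (min_width=11, slack=3)
Line 3: ['festival'] (min_width=8, slack=6)
Line 4: ['orange', 'letter'] (min_width=13, slack=1)
Line 5: ['computer'] (min_width=8, slack=6)
Line 6: ['magnetic', 'heart'] (min_width=14, slack=0)
Line 7: ['for', 'release'] (min_width=11, slack=3)
Line 8: ['network', 'number'] (min_width=14, slack=0)
Line 9: ['six', 'segment'] (min_width=11, slack=3)
Line 10: ['wolf', 'telescope'] (min_width=14, slack=0)
Line 11: ['letter', 'pencil'] (min_width=13, slack=1)
Line 12: ['how'] (min_width=3, slack=11)

Answer: 1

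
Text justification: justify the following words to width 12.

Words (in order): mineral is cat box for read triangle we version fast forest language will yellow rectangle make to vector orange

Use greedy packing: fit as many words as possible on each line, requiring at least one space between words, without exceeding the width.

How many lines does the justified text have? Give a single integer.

Answer: 12

Derivation:
Line 1: ['mineral', 'is'] (min_width=10, slack=2)
Line 2: ['cat', 'box', 'for'] (min_width=11, slack=1)
Line 3: ['read'] (min_width=4, slack=8)
Line 4: ['triangle', 'we'] (min_width=11, slack=1)
Line 5: ['version', 'fast'] (min_width=12, slack=0)
Line 6: ['forest'] (min_width=6, slack=6)
Line 7: ['language'] (min_width=8, slack=4)
Line 8: ['will', 'yellow'] (min_width=11, slack=1)
Line 9: ['rectangle'] (min_width=9, slack=3)
Line 10: ['make', 'to'] (min_width=7, slack=5)
Line 11: ['vector'] (min_width=6, slack=6)
Line 12: ['orange'] (min_width=6, slack=6)
Total lines: 12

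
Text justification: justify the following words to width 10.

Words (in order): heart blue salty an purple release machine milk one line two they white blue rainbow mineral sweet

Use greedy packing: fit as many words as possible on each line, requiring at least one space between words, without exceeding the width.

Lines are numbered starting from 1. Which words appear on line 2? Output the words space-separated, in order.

Line 1: ['heart', 'blue'] (min_width=10, slack=0)
Line 2: ['salty', 'an'] (min_width=8, slack=2)
Line 3: ['purple'] (min_width=6, slack=4)
Line 4: ['release'] (min_width=7, slack=3)
Line 5: ['machine'] (min_width=7, slack=3)
Line 6: ['milk', 'one'] (min_width=8, slack=2)
Line 7: ['line', 'two'] (min_width=8, slack=2)
Line 8: ['they', 'white'] (min_width=10, slack=0)
Line 9: ['blue'] (min_width=4, slack=6)
Line 10: ['rainbow'] (min_width=7, slack=3)
Line 11: ['mineral'] (min_width=7, slack=3)
Line 12: ['sweet'] (min_width=5, slack=5)

Answer: salty an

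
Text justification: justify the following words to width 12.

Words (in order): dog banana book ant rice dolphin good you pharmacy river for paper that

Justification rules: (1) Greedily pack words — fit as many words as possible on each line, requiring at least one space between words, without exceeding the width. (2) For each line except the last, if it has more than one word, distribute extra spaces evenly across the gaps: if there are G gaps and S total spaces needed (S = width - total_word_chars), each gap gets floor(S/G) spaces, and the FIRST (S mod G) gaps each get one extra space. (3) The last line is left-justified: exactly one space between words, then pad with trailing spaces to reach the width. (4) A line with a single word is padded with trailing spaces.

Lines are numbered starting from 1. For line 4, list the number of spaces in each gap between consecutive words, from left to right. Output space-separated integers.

Line 1: ['dog', 'banana'] (min_width=10, slack=2)
Line 2: ['book', 'ant'] (min_width=8, slack=4)
Line 3: ['rice', 'dolphin'] (min_width=12, slack=0)
Line 4: ['good', 'you'] (min_width=8, slack=4)
Line 5: ['pharmacy'] (min_width=8, slack=4)
Line 6: ['river', 'for'] (min_width=9, slack=3)
Line 7: ['paper', 'that'] (min_width=10, slack=2)

Answer: 5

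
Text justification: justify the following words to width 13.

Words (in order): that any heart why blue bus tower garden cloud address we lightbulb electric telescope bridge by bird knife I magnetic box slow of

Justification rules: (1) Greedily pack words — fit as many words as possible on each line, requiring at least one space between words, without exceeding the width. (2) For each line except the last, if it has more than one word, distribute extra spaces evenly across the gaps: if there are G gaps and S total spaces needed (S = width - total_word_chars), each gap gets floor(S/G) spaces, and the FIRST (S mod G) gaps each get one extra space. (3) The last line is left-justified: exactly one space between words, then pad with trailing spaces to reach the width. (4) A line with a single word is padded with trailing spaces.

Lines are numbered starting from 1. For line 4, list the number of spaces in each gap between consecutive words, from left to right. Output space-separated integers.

Answer: 2

Derivation:
Line 1: ['that', 'any'] (min_width=8, slack=5)
Line 2: ['heart', 'why'] (min_width=9, slack=4)
Line 3: ['blue', 'bus'] (min_width=8, slack=5)
Line 4: ['tower', 'garden'] (min_width=12, slack=1)
Line 5: ['cloud', 'address'] (min_width=13, slack=0)
Line 6: ['we', 'lightbulb'] (min_width=12, slack=1)
Line 7: ['electric'] (min_width=8, slack=5)
Line 8: ['telescope'] (min_width=9, slack=4)
Line 9: ['bridge', 'by'] (min_width=9, slack=4)
Line 10: ['bird', 'knife', 'I'] (min_width=12, slack=1)
Line 11: ['magnetic', 'box'] (min_width=12, slack=1)
Line 12: ['slow', 'of'] (min_width=7, slack=6)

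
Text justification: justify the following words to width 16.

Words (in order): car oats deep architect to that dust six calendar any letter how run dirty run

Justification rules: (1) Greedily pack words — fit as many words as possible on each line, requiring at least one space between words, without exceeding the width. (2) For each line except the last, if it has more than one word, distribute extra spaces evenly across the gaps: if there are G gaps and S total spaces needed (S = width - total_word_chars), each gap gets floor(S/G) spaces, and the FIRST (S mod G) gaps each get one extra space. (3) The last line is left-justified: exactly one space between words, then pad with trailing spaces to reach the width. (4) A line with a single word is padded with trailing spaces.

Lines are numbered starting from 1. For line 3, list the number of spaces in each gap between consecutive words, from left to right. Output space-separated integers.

Answer: 3 2

Derivation:
Line 1: ['car', 'oats', 'deep'] (min_width=13, slack=3)
Line 2: ['architect', 'to'] (min_width=12, slack=4)
Line 3: ['that', 'dust', 'six'] (min_width=13, slack=3)
Line 4: ['calendar', 'any'] (min_width=12, slack=4)
Line 5: ['letter', 'how', 'run'] (min_width=14, slack=2)
Line 6: ['dirty', 'run'] (min_width=9, slack=7)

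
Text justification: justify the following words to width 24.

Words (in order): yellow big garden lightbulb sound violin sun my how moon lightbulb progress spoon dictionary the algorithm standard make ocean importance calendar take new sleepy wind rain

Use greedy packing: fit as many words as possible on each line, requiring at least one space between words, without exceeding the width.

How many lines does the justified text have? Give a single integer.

Answer: 8

Derivation:
Line 1: ['yellow', 'big', 'garden'] (min_width=17, slack=7)
Line 2: ['lightbulb', 'sound', 'violin'] (min_width=22, slack=2)
Line 3: ['sun', 'my', 'how', 'moon'] (min_width=15, slack=9)
Line 4: ['lightbulb', 'progress', 'spoon'] (min_width=24, slack=0)
Line 5: ['dictionary', 'the', 'algorithm'] (min_width=24, slack=0)
Line 6: ['standard', 'make', 'ocean'] (min_width=19, slack=5)
Line 7: ['importance', 'calendar', 'take'] (min_width=24, slack=0)
Line 8: ['new', 'sleepy', 'wind', 'rain'] (min_width=20, slack=4)
Total lines: 8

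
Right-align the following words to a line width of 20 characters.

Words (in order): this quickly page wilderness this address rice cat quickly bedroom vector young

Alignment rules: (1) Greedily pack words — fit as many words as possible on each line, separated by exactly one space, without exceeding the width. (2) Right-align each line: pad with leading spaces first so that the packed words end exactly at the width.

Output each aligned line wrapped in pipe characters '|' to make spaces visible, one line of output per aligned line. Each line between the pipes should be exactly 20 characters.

Line 1: ['this', 'quickly', 'page'] (min_width=17, slack=3)
Line 2: ['wilderness', 'this'] (min_width=15, slack=5)
Line 3: ['address', 'rice', 'cat'] (min_width=16, slack=4)
Line 4: ['quickly', 'bedroom'] (min_width=15, slack=5)
Line 5: ['vector', 'young'] (min_width=12, slack=8)

Answer: |   this quickly page|
|     wilderness this|
|    address rice cat|
|     quickly bedroom|
|        vector young|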